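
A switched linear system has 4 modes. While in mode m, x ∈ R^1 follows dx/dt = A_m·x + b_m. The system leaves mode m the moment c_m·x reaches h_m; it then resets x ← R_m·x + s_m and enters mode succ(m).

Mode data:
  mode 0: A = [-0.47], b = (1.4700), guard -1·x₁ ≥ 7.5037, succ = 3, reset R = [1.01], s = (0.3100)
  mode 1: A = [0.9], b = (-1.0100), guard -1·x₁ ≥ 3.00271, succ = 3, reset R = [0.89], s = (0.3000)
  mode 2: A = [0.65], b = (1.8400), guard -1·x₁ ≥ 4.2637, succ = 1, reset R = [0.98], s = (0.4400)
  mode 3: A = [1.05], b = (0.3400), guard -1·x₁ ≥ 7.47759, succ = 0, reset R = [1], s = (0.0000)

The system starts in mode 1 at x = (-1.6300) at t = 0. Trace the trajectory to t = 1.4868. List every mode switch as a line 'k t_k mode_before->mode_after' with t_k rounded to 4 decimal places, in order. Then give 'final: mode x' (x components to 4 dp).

Mode 1: guard c·x = 3.0027 hit at Δt = 0.4496 (t = 0.4496), x⁻ = (-3.0027) → reset → x⁺ = (-2.3724), jump to mode 3
Mode 3: flow for 1.0372 to horizon, guard not reached → x = (-6.4112)

1 0.4496 1->3
final: 3 -6.4112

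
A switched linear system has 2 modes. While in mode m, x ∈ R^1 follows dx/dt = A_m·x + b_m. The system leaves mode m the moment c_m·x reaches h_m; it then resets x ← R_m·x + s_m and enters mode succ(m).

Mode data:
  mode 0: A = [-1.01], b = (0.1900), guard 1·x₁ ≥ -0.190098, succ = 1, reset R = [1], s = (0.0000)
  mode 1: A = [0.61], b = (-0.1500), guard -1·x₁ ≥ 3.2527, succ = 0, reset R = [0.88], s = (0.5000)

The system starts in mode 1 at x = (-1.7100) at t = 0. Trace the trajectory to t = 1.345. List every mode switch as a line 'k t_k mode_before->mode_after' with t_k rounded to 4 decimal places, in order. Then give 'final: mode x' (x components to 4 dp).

Mode 1: guard c·x = 3.2527 hit at Δt = 0.9533 (t = 0.9533), x⁻ = (-3.2527) → reset → x⁺ = (-2.3624), jump to mode 0
Mode 0: flow for 0.3917 to horizon, guard not reached → x = (-1.5290)

1 0.9533 1->0
final: 0 -1.5290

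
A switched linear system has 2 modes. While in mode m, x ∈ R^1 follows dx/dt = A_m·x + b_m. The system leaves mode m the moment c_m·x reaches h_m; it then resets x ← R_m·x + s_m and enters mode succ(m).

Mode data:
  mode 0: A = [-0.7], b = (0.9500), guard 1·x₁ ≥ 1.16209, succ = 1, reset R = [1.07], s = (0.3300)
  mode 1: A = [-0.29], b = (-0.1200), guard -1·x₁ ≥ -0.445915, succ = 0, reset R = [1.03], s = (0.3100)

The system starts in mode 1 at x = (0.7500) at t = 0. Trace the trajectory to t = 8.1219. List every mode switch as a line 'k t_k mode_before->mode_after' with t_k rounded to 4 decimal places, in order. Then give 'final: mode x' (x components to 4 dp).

1 1.0443 1->0
2 2.6203 0->1
3 5.5096 1->0
4 7.0856 0->1
final: 1 1.0576

Mode 1: guard c·x = -0.4459 hit at Δt = 1.0443 (t = 1.0443), x⁻ = (0.4459) → reset → x⁺ = (0.7693), jump to mode 0
Mode 0: guard c·x = 1.1621 hit at Δt = 1.5760 (t = 2.6203), x⁻ = (1.1621) → reset → x⁺ = (1.5734), jump to mode 1
Mode 1: guard c·x = -0.4459 hit at Δt = 2.8893 (t = 5.5096), x⁻ = (0.4459) → reset → x⁺ = (0.7693), jump to mode 0
Mode 0: guard c·x = 1.1621 hit at Δt = 1.5760 (t = 7.0856), x⁻ = (1.1621) → reset → x⁺ = (1.5734), jump to mode 1
Mode 1: flow for 1.0363 to horizon, guard not reached → x = (1.0576)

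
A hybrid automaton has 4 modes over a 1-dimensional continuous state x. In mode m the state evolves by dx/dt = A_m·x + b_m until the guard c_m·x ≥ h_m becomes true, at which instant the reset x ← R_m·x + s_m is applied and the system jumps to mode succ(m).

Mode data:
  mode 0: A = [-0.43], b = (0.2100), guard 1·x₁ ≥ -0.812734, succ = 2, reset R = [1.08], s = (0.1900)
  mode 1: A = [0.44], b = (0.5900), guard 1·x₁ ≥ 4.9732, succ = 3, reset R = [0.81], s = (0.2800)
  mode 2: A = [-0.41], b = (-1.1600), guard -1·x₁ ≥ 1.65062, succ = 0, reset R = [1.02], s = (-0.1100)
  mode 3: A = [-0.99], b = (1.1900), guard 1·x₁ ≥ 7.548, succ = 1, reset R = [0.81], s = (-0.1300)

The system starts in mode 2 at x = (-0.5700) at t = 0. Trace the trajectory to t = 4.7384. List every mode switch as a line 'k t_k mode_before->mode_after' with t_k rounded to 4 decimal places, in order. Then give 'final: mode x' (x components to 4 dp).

Mode 2: guard c·x = 1.6506 hit at Δt = 1.5870 (t = 1.5870), x⁻ = (-1.6506) → reset → x⁺ = (-1.7936), jump to mode 0
Mode 0: guard c·x = -0.8127 hit at Δt = 1.3066 (t = 2.8936), x⁻ = (-0.8127) → reset → x⁺ = (-0.6878), jump to mode 2
Mode 2: guard c·x = 1.6506 hit at Δt = 1.4565 (t = 4.3501), x⁻ = (-1.6506) → reset → x⁺ = (-1.7936), jump to mode 0
Mode 0: flow for 0.3883 to horizon, guard not reached → x = (-1.4427)

1 1.5870 2->0
2 2.8936 0->2
3 4.3501 2->0
final: 0 -1.4427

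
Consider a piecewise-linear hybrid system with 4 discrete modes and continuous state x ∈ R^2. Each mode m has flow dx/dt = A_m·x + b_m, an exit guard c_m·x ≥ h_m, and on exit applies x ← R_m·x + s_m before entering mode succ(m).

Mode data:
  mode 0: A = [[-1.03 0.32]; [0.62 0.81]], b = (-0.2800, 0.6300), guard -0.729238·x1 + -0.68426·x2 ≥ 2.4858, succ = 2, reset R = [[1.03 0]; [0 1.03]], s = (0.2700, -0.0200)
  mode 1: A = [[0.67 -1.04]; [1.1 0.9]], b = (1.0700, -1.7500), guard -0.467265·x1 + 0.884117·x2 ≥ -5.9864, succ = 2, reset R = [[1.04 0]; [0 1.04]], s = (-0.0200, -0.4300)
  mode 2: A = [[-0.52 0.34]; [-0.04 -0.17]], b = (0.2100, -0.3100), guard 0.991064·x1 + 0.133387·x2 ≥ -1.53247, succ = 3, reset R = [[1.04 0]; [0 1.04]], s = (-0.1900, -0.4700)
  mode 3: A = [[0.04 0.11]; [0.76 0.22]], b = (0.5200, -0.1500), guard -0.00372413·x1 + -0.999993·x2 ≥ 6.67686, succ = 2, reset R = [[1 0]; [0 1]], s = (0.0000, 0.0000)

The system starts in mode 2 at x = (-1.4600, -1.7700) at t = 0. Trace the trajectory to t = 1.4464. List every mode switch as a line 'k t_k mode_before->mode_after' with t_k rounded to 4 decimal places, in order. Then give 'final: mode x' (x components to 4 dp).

Mode 2: guard c·x = -1.5325 hit at Δt = 0.4512 (t = 0.4512), x⁻ = (-1.3108, -1.7499) → reset → x⁺ = (-1.5532, -2.2899), jump to mode 3
Mode 3: flow for 0.9952 to horizon, guard not reached → x = (-1.4508, -4.2739)

1 0.4512 2->3
final: 3 -1.4508 -4.2739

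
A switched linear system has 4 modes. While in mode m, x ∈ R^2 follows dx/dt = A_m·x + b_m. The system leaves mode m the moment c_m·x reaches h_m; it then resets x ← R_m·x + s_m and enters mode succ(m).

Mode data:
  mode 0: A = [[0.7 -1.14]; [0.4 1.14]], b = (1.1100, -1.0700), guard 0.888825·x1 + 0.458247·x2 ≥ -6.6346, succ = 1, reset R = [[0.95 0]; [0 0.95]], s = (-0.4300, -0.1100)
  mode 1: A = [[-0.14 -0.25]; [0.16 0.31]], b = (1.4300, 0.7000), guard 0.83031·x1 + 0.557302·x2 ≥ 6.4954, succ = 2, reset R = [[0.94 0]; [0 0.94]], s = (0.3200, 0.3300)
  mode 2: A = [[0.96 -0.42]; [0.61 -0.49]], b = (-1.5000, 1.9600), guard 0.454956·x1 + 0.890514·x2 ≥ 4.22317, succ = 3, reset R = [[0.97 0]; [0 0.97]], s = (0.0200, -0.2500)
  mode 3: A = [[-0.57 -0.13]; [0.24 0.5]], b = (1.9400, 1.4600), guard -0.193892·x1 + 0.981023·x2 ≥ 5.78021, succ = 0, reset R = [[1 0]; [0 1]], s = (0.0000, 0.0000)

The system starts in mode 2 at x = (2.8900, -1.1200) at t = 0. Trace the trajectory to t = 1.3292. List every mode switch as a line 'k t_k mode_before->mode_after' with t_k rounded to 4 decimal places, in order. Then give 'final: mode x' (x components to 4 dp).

Mode 2: guard c·x = 4.2232 hit at Δt = 0.9240 (t = 0.9240), x⁻ = (4.4977, 2.4446) → reset → x⁺ = (4.3828, 2.1212), jump to mode 3
Mode 3: flow for 0.4052 to horizon, guard not reached → x = (4.0434, 3.7082)

1 0.9240 2->3
final: 3 4.0434 3.7082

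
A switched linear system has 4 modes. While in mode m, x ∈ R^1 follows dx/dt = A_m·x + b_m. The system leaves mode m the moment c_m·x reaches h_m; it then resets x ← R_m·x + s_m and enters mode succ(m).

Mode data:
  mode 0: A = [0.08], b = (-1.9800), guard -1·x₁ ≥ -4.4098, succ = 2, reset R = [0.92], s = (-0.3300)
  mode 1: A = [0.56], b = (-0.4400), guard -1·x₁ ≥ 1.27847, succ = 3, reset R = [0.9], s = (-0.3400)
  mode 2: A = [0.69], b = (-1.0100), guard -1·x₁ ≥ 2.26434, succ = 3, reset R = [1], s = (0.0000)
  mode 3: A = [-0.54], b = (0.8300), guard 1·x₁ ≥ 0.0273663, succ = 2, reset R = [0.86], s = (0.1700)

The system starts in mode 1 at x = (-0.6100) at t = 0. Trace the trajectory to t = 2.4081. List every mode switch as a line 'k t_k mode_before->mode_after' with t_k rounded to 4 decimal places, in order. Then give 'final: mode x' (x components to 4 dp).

Mode 1: guard c·x = 1.2785 hit at Δt = 0.6988 (t = 0.6988), x⁻ = (-1.2785) → reset → x⁺ = (-1.4906), jump to mode 3
Mode 3: guard c·x = 0.0274 hit at Δt = 1.2887 (t = 1.9875), x⁻ = (0.0274) → reset → x⁺ = (0.1935), jump to mode 2
Mode 2: flow for 0.4206 to horizon, guard not reached → x = (-0.2342)

1 0.6988 1->3
2 1.9875 3->2
final: 2 -0.2342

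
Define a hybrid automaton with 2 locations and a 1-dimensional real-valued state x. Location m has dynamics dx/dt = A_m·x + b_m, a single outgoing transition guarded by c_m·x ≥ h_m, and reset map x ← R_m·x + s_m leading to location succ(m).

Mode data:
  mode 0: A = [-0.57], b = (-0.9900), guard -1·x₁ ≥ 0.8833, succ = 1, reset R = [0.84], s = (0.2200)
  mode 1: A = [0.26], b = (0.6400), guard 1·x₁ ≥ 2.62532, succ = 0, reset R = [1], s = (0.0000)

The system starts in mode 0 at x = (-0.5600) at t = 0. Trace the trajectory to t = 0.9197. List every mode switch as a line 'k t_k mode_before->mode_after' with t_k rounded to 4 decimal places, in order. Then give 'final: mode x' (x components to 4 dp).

Mode 0: guard c·x = 0.8833 hit at Δt = 0.5635 (t = 0.5635), x⁻ = (-0.8833) → reset → x⁺ = (-0.5220), jump to mode 1
Mode 1: flow for 0.3562 to horizon, guard not reached → x = (-0.3338)

1 0.5635 0->1
final: 1 -0.3338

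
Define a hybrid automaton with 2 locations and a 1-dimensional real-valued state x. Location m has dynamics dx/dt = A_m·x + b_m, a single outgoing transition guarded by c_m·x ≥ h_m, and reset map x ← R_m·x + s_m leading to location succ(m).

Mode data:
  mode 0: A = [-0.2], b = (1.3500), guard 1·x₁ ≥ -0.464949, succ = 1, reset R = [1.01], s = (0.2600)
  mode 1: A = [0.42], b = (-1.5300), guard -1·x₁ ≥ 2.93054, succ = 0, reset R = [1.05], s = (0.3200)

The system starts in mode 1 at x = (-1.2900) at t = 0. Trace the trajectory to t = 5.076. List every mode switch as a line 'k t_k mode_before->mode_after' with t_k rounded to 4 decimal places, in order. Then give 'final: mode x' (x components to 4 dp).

Mode 1: guard c·x = 2.9305 hit at Δt = 0.6836 (t = 0.6836), x⁻ = (-2.9305) → reset → x⁺ = (-2.7571), jump to mode 0
Mode 0: guard c·x = -0.4649 hit at Δt = 1.3794 (t = 2.0630), x⁻ = (-0.4649) → reset → x⁺ = (-0.2096), jump to mode 1
Mode 1: guard c·x = 2.9305 hit at Δt = 1.2722 (t = 3.3352), x⁻ = (-2.9305) → reset → x⁺ = (-2.7571), jump to mode 0
Mode 0: guard c·x = -0.4649 hit at Δt = 1.3794 (t = 4.7146), x⁻ = (-0.4649) → reset → x⁺ = (-0.2096), jump to mode 1
Mode 1: flow for 0.3614 to horizon, guard not reached → x = (-0.8411)

1 0.6836 1->0
2 2.0630 0->1
3 3.3352 1->0
4 4.7146 0->1
final: 1 -0.8411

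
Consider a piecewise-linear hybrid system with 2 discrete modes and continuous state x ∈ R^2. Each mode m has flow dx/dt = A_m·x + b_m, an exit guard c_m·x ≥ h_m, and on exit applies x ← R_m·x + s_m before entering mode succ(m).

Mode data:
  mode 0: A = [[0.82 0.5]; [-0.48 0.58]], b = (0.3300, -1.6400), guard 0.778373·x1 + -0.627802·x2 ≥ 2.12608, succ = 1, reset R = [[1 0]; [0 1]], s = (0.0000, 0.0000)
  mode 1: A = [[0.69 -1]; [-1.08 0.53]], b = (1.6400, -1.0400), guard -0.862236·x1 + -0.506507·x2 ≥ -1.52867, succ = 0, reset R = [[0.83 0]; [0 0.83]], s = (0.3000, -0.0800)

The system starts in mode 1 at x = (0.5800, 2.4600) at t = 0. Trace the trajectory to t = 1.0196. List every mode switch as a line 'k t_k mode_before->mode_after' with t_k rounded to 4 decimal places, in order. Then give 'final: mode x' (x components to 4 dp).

1 0.4274 1->0
final: 0 1.8702 1.0522

Mode 1: guard c·x = -1.5287 hit at Δt = 0.4274 (t = 0.4274), x⁻ = (0.4042, 2.3301) → reset → x⁺ = (0.6354, 1.8540), jump to mode 0
Mode 0: flow for 0.5922 to horizon, guard not reached → x = (1.8702, 1.0522)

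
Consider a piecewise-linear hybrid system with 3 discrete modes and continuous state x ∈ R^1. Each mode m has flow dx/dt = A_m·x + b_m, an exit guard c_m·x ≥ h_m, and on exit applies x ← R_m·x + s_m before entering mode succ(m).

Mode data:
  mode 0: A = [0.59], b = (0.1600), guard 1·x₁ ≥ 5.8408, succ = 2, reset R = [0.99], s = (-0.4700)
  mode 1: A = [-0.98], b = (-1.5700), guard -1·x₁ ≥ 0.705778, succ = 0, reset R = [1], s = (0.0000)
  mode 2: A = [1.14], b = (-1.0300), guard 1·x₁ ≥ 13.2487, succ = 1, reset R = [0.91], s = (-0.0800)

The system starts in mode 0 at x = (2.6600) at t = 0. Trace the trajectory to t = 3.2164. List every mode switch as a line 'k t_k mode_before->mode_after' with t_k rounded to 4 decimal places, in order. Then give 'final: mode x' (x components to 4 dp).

Mode 0: guard c·x = 5.8408 hit at Δt = 1.2455 (t = 1.2455), x⁻ = (5.8408) → reset → x⁺ = (5.3124), jump to mode 2
Mode 2: guard c·x = 13.2487 hit at Δt = 0.9032 (t = 2.1487), x⁻ = (13.2487) → reset → x⁺ = (11.9763), jump to mode 1
Mode 1: flow for 1.0677 to horizon, guard not reached → x = (3.1669)

1 1.2455 0->2
2 2.1487 2->1
final: 1 3.1669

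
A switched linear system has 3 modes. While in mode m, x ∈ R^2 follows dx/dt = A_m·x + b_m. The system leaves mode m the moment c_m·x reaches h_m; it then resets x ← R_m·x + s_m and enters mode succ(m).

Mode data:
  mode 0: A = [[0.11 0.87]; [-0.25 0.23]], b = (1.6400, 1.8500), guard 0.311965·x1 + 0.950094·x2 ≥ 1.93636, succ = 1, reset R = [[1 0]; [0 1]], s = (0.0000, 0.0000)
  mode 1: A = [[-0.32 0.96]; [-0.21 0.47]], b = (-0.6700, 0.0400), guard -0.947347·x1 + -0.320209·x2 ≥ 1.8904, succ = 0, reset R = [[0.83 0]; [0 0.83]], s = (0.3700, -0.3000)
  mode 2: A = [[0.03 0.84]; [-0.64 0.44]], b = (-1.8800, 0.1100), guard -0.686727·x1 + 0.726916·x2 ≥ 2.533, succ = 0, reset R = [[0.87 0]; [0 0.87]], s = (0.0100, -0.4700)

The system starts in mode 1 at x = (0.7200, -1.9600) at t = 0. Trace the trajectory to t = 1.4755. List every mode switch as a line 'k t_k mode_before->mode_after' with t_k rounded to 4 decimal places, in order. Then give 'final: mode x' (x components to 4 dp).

1 0.6534 1->0
final: 0 -0.5759 -1.1604

Mode 1: guard c·x = 1.8904 hit at Δt = 0.6534 (t = 0.6534), x⁻ = (-1.1132, -2.6103) → reset → x⁺ = (-0.5539, -2.4665), jump to mode 0
Mode 0: flow for 0.8221 to horizon, guard not reached → x = (-0.5759, -1.1604)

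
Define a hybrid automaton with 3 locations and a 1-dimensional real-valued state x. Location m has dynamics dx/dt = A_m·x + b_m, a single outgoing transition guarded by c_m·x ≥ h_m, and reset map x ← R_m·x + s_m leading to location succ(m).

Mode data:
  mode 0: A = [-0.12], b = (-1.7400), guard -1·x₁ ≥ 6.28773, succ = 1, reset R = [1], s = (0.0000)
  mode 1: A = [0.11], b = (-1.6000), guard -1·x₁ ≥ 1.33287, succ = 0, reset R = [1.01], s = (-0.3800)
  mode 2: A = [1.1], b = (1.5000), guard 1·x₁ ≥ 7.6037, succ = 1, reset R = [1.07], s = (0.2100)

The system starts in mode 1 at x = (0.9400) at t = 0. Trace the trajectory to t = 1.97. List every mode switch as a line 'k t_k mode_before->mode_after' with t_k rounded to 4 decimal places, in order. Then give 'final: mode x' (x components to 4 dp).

1 1.4044 1->0
final: 0 -2.5644

Mode 1: guard c·x = 1.3329 hit at Δt = 1.4044 (t = 1.4044), x⁻ = (-1.3329) → reset → x⁺ = (-1.7262), jump to mode 0
Mode 0: flow for 0.5656 to horizon, guard not reached → x = (-2.5644)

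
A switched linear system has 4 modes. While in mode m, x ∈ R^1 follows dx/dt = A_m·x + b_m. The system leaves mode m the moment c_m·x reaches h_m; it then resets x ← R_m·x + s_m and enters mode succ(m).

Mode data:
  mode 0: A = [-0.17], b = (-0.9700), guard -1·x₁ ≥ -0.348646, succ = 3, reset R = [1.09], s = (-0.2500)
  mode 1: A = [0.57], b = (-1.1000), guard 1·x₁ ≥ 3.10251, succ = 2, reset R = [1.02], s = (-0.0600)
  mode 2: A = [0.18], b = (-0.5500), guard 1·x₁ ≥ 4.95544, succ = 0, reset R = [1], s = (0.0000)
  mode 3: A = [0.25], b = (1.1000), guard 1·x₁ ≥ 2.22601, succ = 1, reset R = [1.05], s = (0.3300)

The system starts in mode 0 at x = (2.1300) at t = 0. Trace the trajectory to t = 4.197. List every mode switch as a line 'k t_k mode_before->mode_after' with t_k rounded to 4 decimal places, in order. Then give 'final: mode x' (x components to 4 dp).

1 1.5171 0->3
2 3.0382 3->1
3 3.8519 1->2
final: 2 3.1077

Mode 0: guard c·x = -0.3486 hit at Δt = 1.5171 (t = 1.5171), x⁻ = (0.3486) → reset → x⁺ = (0.1300), jump to mode 3
Mode 3: guard c·x = 2.2260 hit at Δt = 1.5211 (t = 3.0382), x⁻ = (2.2260) → reset → x⁺ = (2.6673), jump to mode 1
Mode 1: guard c·x = 3.1025 hit at Δt = 0.8137 (t = 3.8519), x⁻ = (3.1025) → reset → x⁺ = (3.1046), jump to mode 2
Mode 2: flow for 0.3451 to horizon, guard not reached → x = (3.1077)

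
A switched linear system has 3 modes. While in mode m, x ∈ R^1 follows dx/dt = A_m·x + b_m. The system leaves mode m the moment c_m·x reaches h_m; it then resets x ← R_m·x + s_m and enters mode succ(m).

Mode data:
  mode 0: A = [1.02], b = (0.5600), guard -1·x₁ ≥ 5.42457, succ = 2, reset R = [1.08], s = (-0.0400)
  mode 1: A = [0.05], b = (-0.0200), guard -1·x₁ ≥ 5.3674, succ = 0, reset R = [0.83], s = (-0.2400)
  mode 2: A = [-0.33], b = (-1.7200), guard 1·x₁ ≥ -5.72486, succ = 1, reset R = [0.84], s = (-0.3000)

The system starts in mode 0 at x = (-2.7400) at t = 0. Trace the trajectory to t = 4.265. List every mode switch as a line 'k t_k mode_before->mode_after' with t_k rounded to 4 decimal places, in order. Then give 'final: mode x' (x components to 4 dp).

Mode 0: guard c·x = 5.4246 hit at Δt = 0.7842 (t = 0.7842), x⁻ = (-5.4246) → reset → x⁺ = (-5.8985), jump to mode 2
Mode 2: guard c·x = -5.7249 hit at Δt = 0.8840 (t = 1.6682), x⁻ = (-5.7249) → reset → x⁺ = (-5.1089), jump to mode 1
Mode 1: guard c·x = 5.3674 hit at Δt = 0.9172 (t = 2.5854), x⁻ = (-5.3674) → reset → x⁺ = (-4.6949), jump to mode 0
Mode 0: guard c·x = 5.4246 hit at Δt = 0.1589 (t = 2.7443), x⁻ = (-5.4246) → reset → x⁺ = (-5.8985), jump to mode 2
Mode 2: guard c·x = -5.7249 hit at Δt = 0.8840 (t = 3.6283), x⁻ = (-5.7249) → reset → x⁺ = (-5.1089), jump to mode 1
Mode 1: flow for 0.6367 to horizon, guard not reached → x = (-5.2871)

1 0.7842 0->2
2 1.6682 2->1
3 2.5854 1->0
4 2.7443 0->2
5 3.6283 2->1
final: 1 -5.2871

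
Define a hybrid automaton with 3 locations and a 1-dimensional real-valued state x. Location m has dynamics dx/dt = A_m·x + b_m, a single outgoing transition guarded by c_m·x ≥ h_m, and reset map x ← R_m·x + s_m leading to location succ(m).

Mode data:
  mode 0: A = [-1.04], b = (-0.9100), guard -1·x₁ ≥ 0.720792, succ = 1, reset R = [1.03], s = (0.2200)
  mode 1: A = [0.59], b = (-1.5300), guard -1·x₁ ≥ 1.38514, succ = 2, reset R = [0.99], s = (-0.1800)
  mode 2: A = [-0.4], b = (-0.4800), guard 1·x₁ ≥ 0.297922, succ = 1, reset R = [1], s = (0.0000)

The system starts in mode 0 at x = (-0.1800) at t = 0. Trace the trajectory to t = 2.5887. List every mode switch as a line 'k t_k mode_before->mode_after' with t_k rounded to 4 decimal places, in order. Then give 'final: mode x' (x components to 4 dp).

1 1.4477 0->1
2 1.8620 1->2
final: 2 -1.4627

Mode 0: guard c·x = 0.7208 hit at Δt = 1.4477 (t = 1.4477), x⁻ = (-0.7208) → reset → x⁺ = (-0.5224), jump to mode 1
Mode 1: guard c·x = 1.3851 hit at Δt = 0.4143 (t = 1.8620), x⁻ = (-1.3851) → reset → x⁺ = (-1.5513), jump to mode 2
Mode 2: flow for 0.7267 to horizon, guard not reached → x = (-1.4627)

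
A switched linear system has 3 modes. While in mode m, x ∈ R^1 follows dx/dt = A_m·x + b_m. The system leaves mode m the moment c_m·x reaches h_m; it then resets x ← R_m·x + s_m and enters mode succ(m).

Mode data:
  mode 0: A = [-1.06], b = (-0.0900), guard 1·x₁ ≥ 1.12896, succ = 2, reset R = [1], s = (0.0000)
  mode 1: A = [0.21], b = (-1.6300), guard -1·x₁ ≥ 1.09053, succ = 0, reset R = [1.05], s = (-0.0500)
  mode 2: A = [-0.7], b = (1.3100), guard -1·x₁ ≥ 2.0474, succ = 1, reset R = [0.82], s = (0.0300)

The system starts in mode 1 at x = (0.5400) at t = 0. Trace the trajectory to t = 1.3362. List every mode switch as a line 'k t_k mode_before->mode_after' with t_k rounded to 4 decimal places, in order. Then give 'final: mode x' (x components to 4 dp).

1 0.9694 1->0
final: 0 -0.8374

Mode 1: guard c·x = 1.0905 hit at Δt = 0.9694 (t = 0.9694), x⁻ = (-1.0905) → reset → x⁺ = (-1.1951), jump to mode 0
Mode 0: flow for 0.3668 to horizon, guard not reached → x = (-0.8374)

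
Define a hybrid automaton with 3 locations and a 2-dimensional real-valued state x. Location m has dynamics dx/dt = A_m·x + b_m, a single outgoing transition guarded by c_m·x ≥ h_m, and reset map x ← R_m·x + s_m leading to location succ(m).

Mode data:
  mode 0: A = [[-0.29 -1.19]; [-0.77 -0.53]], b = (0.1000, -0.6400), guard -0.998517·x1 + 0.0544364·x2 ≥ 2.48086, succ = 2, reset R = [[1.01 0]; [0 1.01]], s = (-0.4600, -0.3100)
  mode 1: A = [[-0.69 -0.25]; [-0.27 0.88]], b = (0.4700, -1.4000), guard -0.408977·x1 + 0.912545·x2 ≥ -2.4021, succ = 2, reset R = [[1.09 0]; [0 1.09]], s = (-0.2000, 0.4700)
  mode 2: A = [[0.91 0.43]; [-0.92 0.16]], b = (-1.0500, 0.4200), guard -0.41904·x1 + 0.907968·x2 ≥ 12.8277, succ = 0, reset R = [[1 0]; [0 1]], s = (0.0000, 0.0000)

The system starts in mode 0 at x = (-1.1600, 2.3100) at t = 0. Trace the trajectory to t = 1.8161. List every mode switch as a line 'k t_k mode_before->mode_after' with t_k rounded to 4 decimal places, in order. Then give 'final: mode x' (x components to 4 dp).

1 0.6324 0->2
final: 2 -6.9303 8.3760

Mode 0: guard c·x = 2.4809 hit at Δt = 0.6324 (t = 0.6324), x⁻ = (-2.3719, 2.0665) → reset → x⁺ = (-2.8556, 1.7772), jump to mode 2
Mode 2: flow for 1.1837 to horizon, guard not reached → x = (-6.9303, 8.3760)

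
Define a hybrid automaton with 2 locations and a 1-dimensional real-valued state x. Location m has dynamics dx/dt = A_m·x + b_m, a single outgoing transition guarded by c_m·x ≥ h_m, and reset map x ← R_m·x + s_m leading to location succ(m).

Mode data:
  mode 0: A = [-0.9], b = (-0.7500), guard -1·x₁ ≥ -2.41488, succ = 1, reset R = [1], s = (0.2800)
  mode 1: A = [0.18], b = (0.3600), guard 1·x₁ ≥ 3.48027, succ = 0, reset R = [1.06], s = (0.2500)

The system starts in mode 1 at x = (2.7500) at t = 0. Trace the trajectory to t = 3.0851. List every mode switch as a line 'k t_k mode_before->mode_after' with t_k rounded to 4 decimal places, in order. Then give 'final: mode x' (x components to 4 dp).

1 0.7945 1->0
2 1.2220 0->1
3 2.0813 1->0
4 2.5088 0->1
final: 1 3.2080

Mode 1: guard c·x = 3.4803 hit at Δt = 0.7945 (t = 0.7945), x⁻ = (3.4803) → reset → x⁺ = (3.9391), jump to mode 0
Mode 0: guard c·x = -2.4149 hit at Δt = 0.4275 (t = 1.2220), x⁻ = (2.4149) → reset → x⁺ = (2.6949), jump to mode 1
Mode 1: guard c·x = 3.4803 hit at Δt = 0.8593 (t = 2.0813), x⁻ = (3.4803) → reset → x⁺ = (3.9391), jump to mode 0
Mode 0: guard c·x = -2.4149 hit at Δt = 0.4275 (t = 2.5088), x⁻ = (2.4149) → reset → x⁺ = (2.6949), jump to mode 1
Mode 1: flow for 0.5763 to horizon, guard not reached → x = (3.2080)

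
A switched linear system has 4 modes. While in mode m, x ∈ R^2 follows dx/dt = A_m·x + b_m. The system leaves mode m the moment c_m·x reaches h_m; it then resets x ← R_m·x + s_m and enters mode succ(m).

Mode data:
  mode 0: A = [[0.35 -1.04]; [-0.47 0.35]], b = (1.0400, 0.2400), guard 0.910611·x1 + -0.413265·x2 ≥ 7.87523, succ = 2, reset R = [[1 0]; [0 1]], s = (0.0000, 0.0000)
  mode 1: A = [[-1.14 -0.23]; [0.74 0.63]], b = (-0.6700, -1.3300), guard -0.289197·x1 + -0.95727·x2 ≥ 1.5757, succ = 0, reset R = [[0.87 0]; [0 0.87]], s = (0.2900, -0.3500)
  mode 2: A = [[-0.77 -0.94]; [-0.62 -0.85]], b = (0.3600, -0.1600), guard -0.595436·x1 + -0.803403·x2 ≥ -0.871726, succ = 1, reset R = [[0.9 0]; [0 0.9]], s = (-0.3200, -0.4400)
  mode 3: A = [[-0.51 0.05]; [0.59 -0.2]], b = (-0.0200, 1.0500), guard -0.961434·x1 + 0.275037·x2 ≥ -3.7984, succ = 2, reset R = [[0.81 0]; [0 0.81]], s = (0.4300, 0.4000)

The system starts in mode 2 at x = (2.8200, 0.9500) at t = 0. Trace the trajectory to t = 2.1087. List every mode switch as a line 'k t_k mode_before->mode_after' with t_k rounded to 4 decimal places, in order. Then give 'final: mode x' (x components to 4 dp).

Mode 2: guard c·x = -0.8717 hit at Δt = 0.6695 (t = 0.6695), x⁻ = (1.7616, -0.2205) → reset → x⁺ = (1.2654, -0.6385), jump to mode 1
Mode 1: guard c·x = 1.5757 hit at Δt = 0.7442 (t = 1.4137), x⁻ = (0.3426, -1.7495) → reset → x⁺ = (0.5881, -1.8721), jump to mode 0
Mode 0: flow for 0.6950 to horizon, guard not reached → x = (3.4153, -2.8750)

1 0.6695 2->1
2 1.4137 1->0
final: 0 3.4153 -2.8750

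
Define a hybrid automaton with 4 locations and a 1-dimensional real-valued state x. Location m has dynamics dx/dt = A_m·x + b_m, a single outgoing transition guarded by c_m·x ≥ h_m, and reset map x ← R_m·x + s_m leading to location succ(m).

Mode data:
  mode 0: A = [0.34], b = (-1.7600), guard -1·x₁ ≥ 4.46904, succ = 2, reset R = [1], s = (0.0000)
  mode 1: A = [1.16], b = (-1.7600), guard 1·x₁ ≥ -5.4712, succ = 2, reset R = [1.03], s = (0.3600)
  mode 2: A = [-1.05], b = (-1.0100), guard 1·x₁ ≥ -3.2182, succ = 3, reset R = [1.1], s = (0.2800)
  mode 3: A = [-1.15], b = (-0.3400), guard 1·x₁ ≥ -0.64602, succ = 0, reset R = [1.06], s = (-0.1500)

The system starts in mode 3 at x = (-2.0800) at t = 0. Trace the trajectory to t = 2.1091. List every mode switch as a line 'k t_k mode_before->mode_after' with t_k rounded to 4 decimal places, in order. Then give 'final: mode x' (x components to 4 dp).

1 1.4155 3->0
final: 0 -2.4335

Mode 3: guard c·x = -0.6460 hit at Δt = 1.4155 (t = 1.4155), x⁻ = (-0.6460) → reset → x⁺ = (-0.8348), jump to mode 0
Mode 0: flow for 0.6936 to horizon, guard not reached → x = (-2.4335)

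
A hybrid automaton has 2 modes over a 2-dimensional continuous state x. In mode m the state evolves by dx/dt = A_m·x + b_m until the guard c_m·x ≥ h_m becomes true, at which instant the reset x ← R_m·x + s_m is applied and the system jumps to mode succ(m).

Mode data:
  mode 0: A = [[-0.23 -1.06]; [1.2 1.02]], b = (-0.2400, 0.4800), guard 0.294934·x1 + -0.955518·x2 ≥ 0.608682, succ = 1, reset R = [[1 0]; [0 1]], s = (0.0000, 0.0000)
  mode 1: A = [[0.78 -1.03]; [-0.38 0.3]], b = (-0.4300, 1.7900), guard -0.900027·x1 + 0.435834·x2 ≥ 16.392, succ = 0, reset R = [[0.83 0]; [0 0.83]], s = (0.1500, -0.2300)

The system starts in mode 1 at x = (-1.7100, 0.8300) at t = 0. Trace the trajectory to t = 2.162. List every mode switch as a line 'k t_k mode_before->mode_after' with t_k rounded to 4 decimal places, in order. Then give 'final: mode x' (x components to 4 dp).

1 1.4013 1->0
final: 0 -11.8697 -2.3596

Mode 1: guard c·x = 16.3920 hit at Δt = 1.4013 (t = 1.4013), x⁻ = (-14.2797, 8.1221) → reset → x⁺ = (-11.7021, 6.5114), jump to mode 0
Mode 0: flow for 0.7607 to horizon, guard not reached → x = (-11.8697, -2.3596)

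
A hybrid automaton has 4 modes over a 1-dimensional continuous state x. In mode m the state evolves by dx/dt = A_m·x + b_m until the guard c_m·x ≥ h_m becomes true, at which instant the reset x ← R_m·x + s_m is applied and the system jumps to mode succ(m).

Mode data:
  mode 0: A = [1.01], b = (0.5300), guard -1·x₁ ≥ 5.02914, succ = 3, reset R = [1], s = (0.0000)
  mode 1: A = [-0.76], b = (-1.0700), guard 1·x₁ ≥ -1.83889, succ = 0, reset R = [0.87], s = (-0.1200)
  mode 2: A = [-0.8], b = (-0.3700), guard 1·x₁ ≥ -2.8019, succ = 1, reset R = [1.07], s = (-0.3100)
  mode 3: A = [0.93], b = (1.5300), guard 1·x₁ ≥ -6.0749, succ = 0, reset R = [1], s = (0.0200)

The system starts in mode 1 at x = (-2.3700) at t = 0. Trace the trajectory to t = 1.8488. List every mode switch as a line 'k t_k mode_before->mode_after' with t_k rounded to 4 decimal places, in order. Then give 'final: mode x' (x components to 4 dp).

Mode 1: guard c·x = -1.8389 hit at Δt = 1.0566 (t = 1.0566), x⁻ = (-1.8389) → reset → x⁺ = (-1.7198), jump to mode 0
Mode 0: flow for 0.7922 to horizon, guard not reached → x = (-3.1847)

1 1.0566 1->0
final: 0 -3.1847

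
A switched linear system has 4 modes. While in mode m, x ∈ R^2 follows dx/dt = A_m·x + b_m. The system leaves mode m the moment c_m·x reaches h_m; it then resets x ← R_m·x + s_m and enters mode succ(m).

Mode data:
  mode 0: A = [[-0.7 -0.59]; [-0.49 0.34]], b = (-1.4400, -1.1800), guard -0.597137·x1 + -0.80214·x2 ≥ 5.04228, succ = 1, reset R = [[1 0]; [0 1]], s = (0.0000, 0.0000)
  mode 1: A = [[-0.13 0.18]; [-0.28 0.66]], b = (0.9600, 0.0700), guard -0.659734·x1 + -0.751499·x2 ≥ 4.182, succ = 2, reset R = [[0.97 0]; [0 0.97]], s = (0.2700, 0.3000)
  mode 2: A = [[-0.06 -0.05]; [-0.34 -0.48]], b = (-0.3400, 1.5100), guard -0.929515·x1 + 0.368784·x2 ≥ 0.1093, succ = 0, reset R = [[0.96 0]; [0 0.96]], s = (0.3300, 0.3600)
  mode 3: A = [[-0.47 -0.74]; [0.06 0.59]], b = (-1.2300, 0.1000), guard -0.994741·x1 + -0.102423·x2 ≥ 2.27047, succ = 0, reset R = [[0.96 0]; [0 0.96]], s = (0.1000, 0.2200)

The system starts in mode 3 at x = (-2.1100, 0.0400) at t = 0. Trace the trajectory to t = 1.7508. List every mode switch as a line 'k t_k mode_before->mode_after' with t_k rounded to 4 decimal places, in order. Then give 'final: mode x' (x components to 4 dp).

Mode 3: guard c·x = 2.2705 hit at Δt = 0.7933 (t = 0.7933), x⁻ = (-2.2857, 0.0317) → reset → x⁺ = (-2.0943, 0.2504), jump to mode 0
Mode 0: flow for 0.9575 to horizon, guard not reached → x = (-2.1661, 0.1952)

1 0.7933 3->0
final: 0 -2.1661 0.1952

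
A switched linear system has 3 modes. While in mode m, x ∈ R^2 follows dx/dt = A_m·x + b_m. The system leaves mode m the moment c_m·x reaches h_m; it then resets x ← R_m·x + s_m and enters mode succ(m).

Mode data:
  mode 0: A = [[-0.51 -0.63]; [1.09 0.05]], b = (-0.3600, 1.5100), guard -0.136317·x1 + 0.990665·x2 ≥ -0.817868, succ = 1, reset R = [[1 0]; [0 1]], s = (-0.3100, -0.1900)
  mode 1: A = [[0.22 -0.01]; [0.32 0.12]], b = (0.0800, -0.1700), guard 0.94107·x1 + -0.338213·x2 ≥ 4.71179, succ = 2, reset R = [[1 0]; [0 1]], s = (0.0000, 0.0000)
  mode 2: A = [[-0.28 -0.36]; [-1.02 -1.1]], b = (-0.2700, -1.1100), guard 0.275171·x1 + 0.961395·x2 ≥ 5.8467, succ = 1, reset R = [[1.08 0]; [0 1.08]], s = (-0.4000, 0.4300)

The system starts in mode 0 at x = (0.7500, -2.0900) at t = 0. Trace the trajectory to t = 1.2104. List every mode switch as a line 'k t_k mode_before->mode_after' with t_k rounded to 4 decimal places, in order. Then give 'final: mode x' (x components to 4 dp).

1 0.5883 0->1
final: 1 0.6359 -0.9665

Mode 0: guard c·x = -0.8179 hit at Δt = 0.5883 (t = 0.5883), x⁻ = (0.8126, -0.7138) → reset → x⁺ = (0.5026, -0.9038), jump to mode 1
Mode 1: flow for 0.6221 to horizon, guard not reached → x = (0.6359, -0.9665)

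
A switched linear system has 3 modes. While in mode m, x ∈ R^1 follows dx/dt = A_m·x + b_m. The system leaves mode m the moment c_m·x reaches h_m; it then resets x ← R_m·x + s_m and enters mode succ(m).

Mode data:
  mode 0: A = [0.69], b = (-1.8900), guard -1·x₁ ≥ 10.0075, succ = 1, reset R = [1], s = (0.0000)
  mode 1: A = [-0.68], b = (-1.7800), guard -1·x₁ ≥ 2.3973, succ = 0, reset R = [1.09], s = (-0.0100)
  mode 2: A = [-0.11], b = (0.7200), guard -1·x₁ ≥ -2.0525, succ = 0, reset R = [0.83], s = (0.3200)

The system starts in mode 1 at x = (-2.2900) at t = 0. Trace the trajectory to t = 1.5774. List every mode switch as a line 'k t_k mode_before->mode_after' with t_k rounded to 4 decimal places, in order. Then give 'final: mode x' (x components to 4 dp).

Mode 1: guard c·x = 2.3973 hit at Δt = 0.5834 (t = 0.5834), x⁻ = (-2.3973) → reset → x⁺ = (-2.6231), jump to mode 0
Mode 0: flow for 0.9940 to horizon, guard not reached → x = (-7.9071)

1 0.5834 1->0
final: 0 -7.9071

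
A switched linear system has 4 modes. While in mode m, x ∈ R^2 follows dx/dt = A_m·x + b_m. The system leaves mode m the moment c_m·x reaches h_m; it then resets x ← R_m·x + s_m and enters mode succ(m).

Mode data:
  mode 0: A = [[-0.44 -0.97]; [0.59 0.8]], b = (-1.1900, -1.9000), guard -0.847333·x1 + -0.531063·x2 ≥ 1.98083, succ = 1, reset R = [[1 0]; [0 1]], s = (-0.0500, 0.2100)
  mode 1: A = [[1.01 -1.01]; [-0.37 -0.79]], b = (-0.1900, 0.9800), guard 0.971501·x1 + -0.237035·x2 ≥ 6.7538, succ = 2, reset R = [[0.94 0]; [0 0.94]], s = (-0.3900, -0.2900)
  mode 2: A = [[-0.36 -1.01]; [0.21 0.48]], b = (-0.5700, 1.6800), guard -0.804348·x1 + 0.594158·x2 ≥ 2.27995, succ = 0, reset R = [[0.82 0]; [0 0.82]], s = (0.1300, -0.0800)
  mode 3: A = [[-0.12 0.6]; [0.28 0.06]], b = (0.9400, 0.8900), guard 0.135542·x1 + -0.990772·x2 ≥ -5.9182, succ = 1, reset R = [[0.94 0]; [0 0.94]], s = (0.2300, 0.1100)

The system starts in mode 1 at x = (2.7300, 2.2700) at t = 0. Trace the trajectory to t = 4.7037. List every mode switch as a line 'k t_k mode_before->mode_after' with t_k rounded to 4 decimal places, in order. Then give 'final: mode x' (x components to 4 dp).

Mode 1: guard c·x = 6.7538 hit at Δt = 1.5421 (t = 1.5421), x⁻ = (6.9690, 0.0699) → reset → x⁺ = (6.1608, -0.2243), jump to mode 2
Mode 2: guard c·x = 2.2799 hit at Δt = 1.4033 (t = 2.9454), x⁻ = (0.5719, 4.6115) → reset → x⁺ = (0.5989, 3.7014), jump to mode 0
Mode 0: guard c·x = 1.9808 hit at Δt = 1.2804 (t = 4.2258), x⁻ = (-4.6396, 3.6727) → reset → x⁺ = (-4.6896, 3.8827), jump to mode 1
Mode 1: flow for 0.4779 to horizon, guard not reached → x = (-10.1524, 4.1363)

1 1.5421 1->2
2 2.9454 2->0
3 4.2258 0->1
final: 1 -10.1524 4.1363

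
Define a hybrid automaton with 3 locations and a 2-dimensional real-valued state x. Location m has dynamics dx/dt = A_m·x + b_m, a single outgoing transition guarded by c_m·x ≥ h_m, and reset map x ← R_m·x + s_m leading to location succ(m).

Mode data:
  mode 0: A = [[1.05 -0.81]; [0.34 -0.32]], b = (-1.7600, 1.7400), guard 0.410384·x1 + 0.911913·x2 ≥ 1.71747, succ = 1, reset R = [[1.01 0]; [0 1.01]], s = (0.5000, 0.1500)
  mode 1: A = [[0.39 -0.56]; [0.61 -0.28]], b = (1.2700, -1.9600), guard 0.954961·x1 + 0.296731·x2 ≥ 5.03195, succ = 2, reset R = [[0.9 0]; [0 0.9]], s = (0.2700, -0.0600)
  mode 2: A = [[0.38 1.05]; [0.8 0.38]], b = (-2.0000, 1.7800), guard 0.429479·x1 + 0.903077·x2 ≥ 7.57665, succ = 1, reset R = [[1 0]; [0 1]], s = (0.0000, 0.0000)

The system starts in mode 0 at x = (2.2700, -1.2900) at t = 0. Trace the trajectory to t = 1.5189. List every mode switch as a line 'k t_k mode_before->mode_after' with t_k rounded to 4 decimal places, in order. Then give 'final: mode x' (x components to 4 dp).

1 0.6227 0->1
2 1.1281 1->2
final: 2 5.5396 3.2775

Mode 0: guard c·x = 1.7175 hit at Δt = 0.6227 (t = 0.6227), x⁻ = (3.1732, 0.4554) → reset → x⁺ = (3.7049, 0.6099), jump to mode 1
Mode 1: guard c·x = 5.0320 hit at Δt = 0.5054 (t = 1.1281), x⁻ = (5.0029, 0.8573) → reset → x⁺ = (4.7726, 0.7116), jump to mode 2
Mode 2: flow for 0.3908 to horizon, guard not reached → x = (5.5396, 3.2775)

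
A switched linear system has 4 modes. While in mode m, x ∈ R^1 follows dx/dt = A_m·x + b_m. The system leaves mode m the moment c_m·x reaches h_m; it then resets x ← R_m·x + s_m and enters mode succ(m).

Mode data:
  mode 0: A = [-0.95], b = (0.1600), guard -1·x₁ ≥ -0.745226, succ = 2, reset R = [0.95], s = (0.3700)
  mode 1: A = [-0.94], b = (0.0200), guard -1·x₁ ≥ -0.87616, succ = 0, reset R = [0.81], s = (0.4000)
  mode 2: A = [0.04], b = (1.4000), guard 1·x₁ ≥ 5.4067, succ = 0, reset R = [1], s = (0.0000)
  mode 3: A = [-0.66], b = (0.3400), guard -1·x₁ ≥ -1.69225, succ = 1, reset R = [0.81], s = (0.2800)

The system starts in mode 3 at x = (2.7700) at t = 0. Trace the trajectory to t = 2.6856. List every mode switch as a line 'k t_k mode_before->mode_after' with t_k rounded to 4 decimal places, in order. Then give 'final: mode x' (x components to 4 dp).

1 0.9849 3->1
2 1.6711 1->0
3 2.1866 0->2
final: 2 1.8053

Mode 3: guard c·x = -1.6923 hit at Δt = 0.9849 (t = 0.9849), x⁻ = (1.6922) → reset → x⁺ = (1.6507), jump to mode 1
Mode 1: guard c·x = -0.8762 hit at Δt = 0.6862 (t = 1.6711), x⁻ = (0.8762) → reset → x⁺ = (1.1097), jump to mode 0
Mode 0: guard c·x = -0.7452 hit at Δt = 0.5155 (t = 2.1866), x⁻ = (0.7452) → reset → x⁺ = (1.0780), jump to mode 2
Mode 2: flow for 0.4990 to horizon, guard not reached → x = (1.8053)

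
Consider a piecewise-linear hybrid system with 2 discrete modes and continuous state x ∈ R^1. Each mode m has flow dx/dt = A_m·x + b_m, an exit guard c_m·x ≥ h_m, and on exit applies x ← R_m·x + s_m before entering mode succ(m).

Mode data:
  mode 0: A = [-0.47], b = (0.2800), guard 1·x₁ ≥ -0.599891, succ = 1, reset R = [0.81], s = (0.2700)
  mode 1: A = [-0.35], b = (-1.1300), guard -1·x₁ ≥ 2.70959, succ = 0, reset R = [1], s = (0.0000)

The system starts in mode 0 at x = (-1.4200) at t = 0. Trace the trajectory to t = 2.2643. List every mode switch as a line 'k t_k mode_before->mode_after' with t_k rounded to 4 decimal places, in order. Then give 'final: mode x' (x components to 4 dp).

Mode 0: guard c·x = -0.5999 hit at Δt = 1.1113 (t = 1.1113), x⁻ = (-0.5999) → reset → x⁺ = (-0.2159), jump to mode 1
Mode 1: flow for 1.1530 to horizon, guard not reached → x = (-1.2163)

1 1.1113 0->1
final: 1 -1.2163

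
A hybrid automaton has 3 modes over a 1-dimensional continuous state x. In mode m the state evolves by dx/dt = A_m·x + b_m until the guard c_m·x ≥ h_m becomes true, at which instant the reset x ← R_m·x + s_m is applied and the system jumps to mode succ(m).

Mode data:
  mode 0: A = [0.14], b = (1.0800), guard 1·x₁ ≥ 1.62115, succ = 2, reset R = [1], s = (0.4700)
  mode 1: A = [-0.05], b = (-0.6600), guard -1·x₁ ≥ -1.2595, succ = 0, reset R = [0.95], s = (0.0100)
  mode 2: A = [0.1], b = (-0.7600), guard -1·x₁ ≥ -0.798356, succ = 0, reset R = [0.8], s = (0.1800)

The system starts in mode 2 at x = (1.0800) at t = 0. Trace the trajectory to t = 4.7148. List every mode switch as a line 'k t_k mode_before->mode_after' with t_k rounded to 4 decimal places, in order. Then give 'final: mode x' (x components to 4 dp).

1 0.4229 2->0
2 1.0649 0->2
3 3.1730 2->0
4 3.8150 0->2
final: 2 1.5725

Mode 2: guard c·x = -0.7984 hit at Δt = 0.4229 (t = 0.4229), x⁻ = (0.7984) → reset → x⁺ = (0.8187), jump to mode 0
Mode 0: guard c·x = 1.6212 hit at Δt = 0.6420 (t = 1.0649), x⁻ = (1.6212) → reset → x⁺ = (2.0911), jump to mode 2
Mode 2: guard c·x = -0.7984 hit at Δt = 2.1081 (t = 3.1730), x⁻ = (0.7984) → reset → x⁺ = (0.8187), jump to mode 0
Mode 0: guard c·x = 1.6212 hit at Δt = 0.6420 (t = 3.8150), x⁻ = (1.6212) → reset → x⁺ = (2.0911), jump to mode 2
Mode 2: flow for 0.8998 to horizon, guard not reached → x = (1.5725)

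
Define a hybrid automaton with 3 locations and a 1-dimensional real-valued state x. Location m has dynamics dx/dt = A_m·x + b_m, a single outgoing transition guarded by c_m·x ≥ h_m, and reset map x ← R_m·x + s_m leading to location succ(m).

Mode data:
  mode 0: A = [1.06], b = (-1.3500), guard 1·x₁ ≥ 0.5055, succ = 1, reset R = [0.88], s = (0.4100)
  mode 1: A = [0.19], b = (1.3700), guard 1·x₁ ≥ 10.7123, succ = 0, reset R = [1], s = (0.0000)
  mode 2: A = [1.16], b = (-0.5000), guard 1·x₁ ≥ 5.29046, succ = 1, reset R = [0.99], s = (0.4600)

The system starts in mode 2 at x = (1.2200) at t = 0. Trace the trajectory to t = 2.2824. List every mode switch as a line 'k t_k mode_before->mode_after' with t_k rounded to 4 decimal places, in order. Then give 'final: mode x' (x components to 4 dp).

1 1.5672 2->1
final: 1 7.5764

Mode 2: guard c·x = 5.2905 hit at Δt = 1.5672 (t = 1.5672), x⁻ = (5.2905) → reset → x⁺ = (5.6976), jump to mode 1
Mode 1: flow for 0.7152 to horizon, guard not reached → x = (7.5764)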